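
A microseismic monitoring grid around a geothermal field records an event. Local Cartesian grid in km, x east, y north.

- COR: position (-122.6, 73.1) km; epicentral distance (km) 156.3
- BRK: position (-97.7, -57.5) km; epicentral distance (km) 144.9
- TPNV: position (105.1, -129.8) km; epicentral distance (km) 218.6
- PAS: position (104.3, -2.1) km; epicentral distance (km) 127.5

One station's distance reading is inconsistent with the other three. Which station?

Solve using three stations at a time. Using BRK, TPNV, PAS (subtract circle equations pairwise → linear system) gives (x, y) ≈ (-8.7, 56.8).
Distances from that point to each station vs reported:
  COR: calculated 115.0 vs reported 156.3 → residual 41.3 km
  BRK: calculated 144.8 vs reported 144.9 → residual 0.1 km
  TPNV: calculated 218.6 vs reported 218.6 → residual 0.0 km
  PAS: calculated 127.4 vs reported 127.5 → residual 0.1 km
BRK, TPNV, PAS are mutually consistent (residuals ≈ 0); COR is off by 41.3 km.

COR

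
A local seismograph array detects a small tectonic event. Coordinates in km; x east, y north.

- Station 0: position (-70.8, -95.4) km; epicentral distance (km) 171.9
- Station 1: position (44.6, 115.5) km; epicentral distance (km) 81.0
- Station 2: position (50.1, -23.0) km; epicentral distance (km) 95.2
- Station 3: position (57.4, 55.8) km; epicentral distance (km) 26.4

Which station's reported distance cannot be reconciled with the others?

Solve using three stations at a time. Using Station 0, Station 1, Station 3 (subtract circle equations pairwise → linear system) gives (x, y) ≈ (41.7, 34.5).
Distances from that point to each station vs reported:
  Station 0: calculated 171.9 vs reported 171.9 → residual 0.0 km
  Station 1: calculated 81.0 vs reported 81.0 → residual 0.0 km
  Station 2: calculated 58.2 vs reported 95.2 → residual 37.0 km
  Station 3: calculated 26.4 vs reported 26.4 → residual 0.0 km
Station 0, Station 1, Station 3 are mutually consistent (residuals ≈ 0); Station 2 is off by 37.0 km.

Station 2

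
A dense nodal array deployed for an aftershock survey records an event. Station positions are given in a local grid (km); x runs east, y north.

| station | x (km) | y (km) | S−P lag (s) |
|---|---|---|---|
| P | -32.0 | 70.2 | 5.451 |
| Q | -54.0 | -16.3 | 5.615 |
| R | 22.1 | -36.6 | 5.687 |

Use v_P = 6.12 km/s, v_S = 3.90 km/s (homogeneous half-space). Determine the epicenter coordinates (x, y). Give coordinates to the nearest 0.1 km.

Distance from S−P lag: d = Δt · v_P v_S / (v_P − v_S) = Δt · (6.12·3.90)/(6.12−3.90) ≈ 10.7514·Δt.
So d_P = 58.61, d_Q = 60.37, d_R = 61.14 km.
Circle about each station: (x + 32.0)² + (y − 70.2)² = 58.61²; (x + 54.0)² + (y + 16.3)² = 60.37²; (x − 22.1)² + (y + 36.6)² = 61.14².
Subtracting the P equation from the Q and R equations removes the quadratic terms:
-44.0 x − 173.0 y = -2979.75
108.2 x − 213.6 y = -4427.04
Solving the 2×2 system: x ≈ -4.6, y ≈ 18.4 km.

-4.6 km east, 18.4 km north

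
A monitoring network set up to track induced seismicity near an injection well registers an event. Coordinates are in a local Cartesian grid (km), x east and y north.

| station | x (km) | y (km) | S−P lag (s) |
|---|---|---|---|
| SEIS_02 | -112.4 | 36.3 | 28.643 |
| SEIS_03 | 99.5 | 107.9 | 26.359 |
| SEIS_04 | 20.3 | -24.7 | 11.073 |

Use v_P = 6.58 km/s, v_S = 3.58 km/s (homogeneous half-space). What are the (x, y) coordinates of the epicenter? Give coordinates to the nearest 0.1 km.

(68.9, -96.8)

Distance from S−P lag: d = Δt · v_P v_S / (v_P − v_S) = Δt · (6.58·3.58)/(6.58−3.58) ≈ 7.8521·Δt.
So d_SEIS_02 = 224.91, d_SEIS_03 = 206.97, d_SEIS_04 = 86.95 km.
Circle about each station: (x + 112.4)² + (y − 36.3)² = 224.91²; (x − 99.5)² + (y − 107.9)² = 206.97²; (x − 20.3)² + (y + 24.7)² = 86.95².
Subtracting the SEIS_02 equation from the SEIS_03 and SEIS_04 equations removes the quadratic terms:
423.8 x + 143.2 y = 15339.14
265.4 x − 122.0 y = 30094.94
Solving the 2×2 system: x ≈ 68.9, y ≈ -96.8 km.
Check against SEIS_02 (with the unrounded x, y): √((x + 112.4)²+(y − 36.3)²) = 224.91 ≈ 224.91 km. ✓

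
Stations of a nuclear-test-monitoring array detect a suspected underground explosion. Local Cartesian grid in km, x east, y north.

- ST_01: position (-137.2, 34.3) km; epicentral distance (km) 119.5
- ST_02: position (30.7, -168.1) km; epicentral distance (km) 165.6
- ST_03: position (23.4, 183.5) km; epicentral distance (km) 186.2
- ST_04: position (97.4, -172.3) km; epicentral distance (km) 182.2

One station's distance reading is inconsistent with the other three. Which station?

Solve using three stations at a time. Using ST_02, ST_03, ST_04 (subtract circle equations pairwise → linear system) gives (x, y) ≈ (31.3, -2.5).
Distances from that point to each station vs reported:
  ST_01: calculated 172.5 vs reported 119.5 → residual 53.0 km
  ST_02: calculated 165.6 vs reported 165.6 → residual 0.0 km
  ST_03: calculated 186.2 vs reported 186.2 → residual 0.0 km
  ST_04: calculated 182.2 vs reported 182.2 → residual 0.0 km
ST_02, ST_03, ST_04 are mutually consistent (residuals ≈ 0); ST_01 is off by 53.0 km.

ST_01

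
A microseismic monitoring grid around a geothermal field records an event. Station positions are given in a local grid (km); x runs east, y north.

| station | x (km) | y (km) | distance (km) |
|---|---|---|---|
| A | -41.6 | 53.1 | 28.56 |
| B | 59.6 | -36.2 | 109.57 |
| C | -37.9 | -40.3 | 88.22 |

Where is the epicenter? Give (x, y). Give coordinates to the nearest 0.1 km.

Circle about each station: (x + 41.6)² + (y − 53.1)² = 28.56²; (x − 59.6)² + (y + 36.2)² = 109.57²; (x + 37.9)² + (y + 40.3)² = 88.22².
Subtracting the A equation from the B and C equations removes the quadratic terms:
202.4 x − 178.6 y = -10877.48
7.4 x − 186.8 y = -8456.76
Solving the 2×2 system: x ≈ -14.3, y ≈ 44.7 km.

-14.3 km east, 44.7 km north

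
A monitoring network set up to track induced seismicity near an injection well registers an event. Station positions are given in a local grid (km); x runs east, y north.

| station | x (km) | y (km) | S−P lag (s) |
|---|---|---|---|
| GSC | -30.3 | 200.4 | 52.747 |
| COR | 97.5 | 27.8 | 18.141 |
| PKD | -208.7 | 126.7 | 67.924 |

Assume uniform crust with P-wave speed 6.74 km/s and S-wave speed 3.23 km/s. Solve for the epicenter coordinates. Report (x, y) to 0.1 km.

(169.7, -58.5)

Distance from S−P lag: d = Δt · v_P v_S / (v_P − v_S) = Δt · (6.74·3.23)/(6.74−3.23) ≈ 6.2023·Δt.
So d_GSC = 327.15, d_COR = 112.52, d_PKD = 421.29 km.
Circle about each station: (x + 30.3)² + (y − 200.4)² = 327.15²; (x − 97.5)² + (y − 27.8)² = 112.52²; (x + 208.7)² + (y − 126.7)² = 421.29².
Subtracting the GSC equation from the COR and PKD equations removes the quadratic terms:
255.6 x − 345.2 y = 63567.21
-356.8 x − 147.4 y = -51927.81
Solving the 2×2 system: x ≈ 169.7, y ≈ -58.5 km.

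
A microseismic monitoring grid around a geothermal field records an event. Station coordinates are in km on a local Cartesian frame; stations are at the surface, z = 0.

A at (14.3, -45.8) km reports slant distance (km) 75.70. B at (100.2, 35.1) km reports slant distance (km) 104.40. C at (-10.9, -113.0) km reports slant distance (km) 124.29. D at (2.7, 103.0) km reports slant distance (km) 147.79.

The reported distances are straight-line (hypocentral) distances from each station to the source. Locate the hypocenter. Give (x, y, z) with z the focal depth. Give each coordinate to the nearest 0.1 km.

x ≈ 43.6 km, y ≈ -22.8 km, depth ≈ 65.9 km

Each station gives a sphere (x−x_i)² + (y−y_i)² + z² = d_i² (stations at z=0).
Subtracting the A sphere from B and C: z² cancels, leaving linear equations in x and y:
171.8 x + 161.8 y = 3801.05
-50.4 x − 134.4 y = 868.17
Solving: x ≈ 43.610, y ≈ -22.813 km (keep extra digits for the depth step; rounded: 43.6, -22.8).
Then from the A sphere: z² = 75.70² − (x − 14.3)² − (y + 45.8)² with x = 43.610, y = -22.813, so z ≈ 65.902 ≈ 65.9 km.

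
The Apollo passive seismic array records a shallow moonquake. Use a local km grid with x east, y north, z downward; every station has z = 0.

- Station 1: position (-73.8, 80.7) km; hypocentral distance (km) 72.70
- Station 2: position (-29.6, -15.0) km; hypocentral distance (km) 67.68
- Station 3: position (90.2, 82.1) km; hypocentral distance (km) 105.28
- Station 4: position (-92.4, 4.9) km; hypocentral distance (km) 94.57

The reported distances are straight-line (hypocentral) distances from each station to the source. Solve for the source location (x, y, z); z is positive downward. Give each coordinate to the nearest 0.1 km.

(-9.2, 48.8, 9.7)

Each station gives a sphere (x−x_i)² + (y−y_i)² + z² = d_i² (stations at z=0).
Subtracting the Station 1 sphere from Station 2 and Station 3: z² cancels, leaving linear equations in x and y:
88.4 x − 191.4 y = -10153.06
328.0 x + 2.8 y = -2881.07
Solving: x ≈ -9.200, y ≈ 48.797 km (keep extra digits for the depth step; rounded: -9.2, 48.8).
Then from the Station 1 sphere: z² = 72.70² − (x + 73.8)² − (y − 80.7)² with x = -9.200, y = 48.797, so z ≈ 9.712 ≈ 9.7 km.
Check against Station 4 (with the unrounded solution): distance 94.57 ≈ 94.57 km. ✓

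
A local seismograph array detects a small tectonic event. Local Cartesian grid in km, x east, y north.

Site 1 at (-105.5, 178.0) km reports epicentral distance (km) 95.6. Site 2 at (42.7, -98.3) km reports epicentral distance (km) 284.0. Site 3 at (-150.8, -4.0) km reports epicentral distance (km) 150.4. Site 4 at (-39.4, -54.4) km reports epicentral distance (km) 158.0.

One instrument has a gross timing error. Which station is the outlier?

Solve using three stations at a time. Using Site 1, Site 3, Site 4 (subtract circle equations pairwise → linear system) gives (x, y) ≈ (-45.6, 103.5).
Distances from that point to each station vs reported:
  Site 1: calculated 95.6 vs reported 95.6 → residual 0.0 km
  Site 2: calculated 220.3 vs reported 284.0 → residual 63.7 km
  Site 3: calculated 150.4 vs reported 150.4 → residual 0.0 km
  Site 4: calculated 158.0 vs reported 158.0 → residual 0.0 km
Site 1, Site 3, Site 4 are mutually consistent (residuals ≈ 0); Site 2 is off by 63.7 km.

Site 2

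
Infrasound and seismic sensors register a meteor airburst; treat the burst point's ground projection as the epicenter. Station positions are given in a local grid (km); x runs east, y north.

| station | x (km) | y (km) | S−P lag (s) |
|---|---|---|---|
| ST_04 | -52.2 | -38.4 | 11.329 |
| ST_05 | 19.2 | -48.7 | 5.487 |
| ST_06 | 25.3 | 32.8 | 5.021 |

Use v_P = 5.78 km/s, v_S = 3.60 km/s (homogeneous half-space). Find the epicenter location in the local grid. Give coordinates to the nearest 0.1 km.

(51.4, -7.4)

Distance from S−P lag: d = Δt · v_P v_S / (v_P − v_S) = Δt · (5.78·3.60)/(5.78−3.60) ≈ 9.5450·Δt.
So d_ST_04 = 108.13, d_ST_05 = 52.37, d_ST_06 = 47.93 km.
Circle about each station: (x + 52.2)² + (y + 38.4)² = 108.13²; (x − 19.2)² + (y + 48.7)² = 52.37²; (x − 25.3)² + (y − 32.8)² = 47.93².
Subtracting pairs of circle equations eliminates x²+y² and gives linear equations (the radical axes):
142.8 x − 20.6 y = 7490.41
155.0 x + 142.4 y = 6911.34
Solving the 2×2 system: x ≈ 51.4, y ≈ -7.4 km.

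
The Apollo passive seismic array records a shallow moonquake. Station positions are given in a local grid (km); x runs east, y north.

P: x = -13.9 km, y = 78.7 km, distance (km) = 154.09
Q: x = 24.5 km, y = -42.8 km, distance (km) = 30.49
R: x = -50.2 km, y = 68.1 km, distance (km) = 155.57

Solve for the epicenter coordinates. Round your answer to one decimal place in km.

Circle about each station: (x + 13.9)² + (y − 78.7)² = 154.09²; (x − 24.5)² + (y + 42.8)² = 30.49²; (x + 50.2)² + (y − 68.1)² = 155.57².
Subtracting the P equation from the Q and R equations removes the quadratic terms:
76.8 x − 243.0 y = 18859.28
-72.6 x − 21.2 y = 312.45
Solving the 2×2 system: x ≈ 16.8, y ≈ -72.3 km.
Check against P (with the unrounded x, y): √((x + 13.9)²+(y − 78.7)²) = 154.09 ≈ 154.09 km. ✓

16.8 km east, -72.3 km north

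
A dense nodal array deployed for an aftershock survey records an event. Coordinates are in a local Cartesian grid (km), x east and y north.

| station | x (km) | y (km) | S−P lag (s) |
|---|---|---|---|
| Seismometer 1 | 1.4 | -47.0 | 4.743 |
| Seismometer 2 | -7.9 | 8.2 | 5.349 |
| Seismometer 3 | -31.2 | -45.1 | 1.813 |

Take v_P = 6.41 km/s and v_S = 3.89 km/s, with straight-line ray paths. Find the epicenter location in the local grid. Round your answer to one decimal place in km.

-42.9 km east, -31.5 km north

Distance from S−P lag: d = Δt · v_P v_S / (v_P − v_S) = Δt · (6.41·3.89)/(6.41−3.89) ≈ 9.8948·Δt.
So d_Seismometer 1 = 46.93, d_Seismometer 2 = 52.93, d_Seismometer 3 = 17.94 km.
Circle about each station: (x − 1.4)² + (y + 47.0)² = 46.93²; (x + 7.9)² + (y − 8.2)² = 52.93²; (x + 31.2)² + (y + 45.1)² = 17.94².
Subtracting pairs of circle equations eliminates x²+y² and gives linear equations (the radical axes):
-18.6 x + 110.4 y = -2680.47
-65.2 x + 3.8 y = 2677.07
Solving the 2×2 system: x ≈ -42.9, y ≈ -31.5 km.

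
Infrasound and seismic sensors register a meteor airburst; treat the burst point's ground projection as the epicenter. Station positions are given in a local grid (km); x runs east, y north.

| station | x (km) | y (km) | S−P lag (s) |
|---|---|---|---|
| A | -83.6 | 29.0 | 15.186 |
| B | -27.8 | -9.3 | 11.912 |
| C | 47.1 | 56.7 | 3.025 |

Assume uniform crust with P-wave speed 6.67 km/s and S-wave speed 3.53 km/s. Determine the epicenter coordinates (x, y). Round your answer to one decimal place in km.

25.2 km east, 62.6 km north

Distance from S−P lag: d = Δt · v_P v_S / (v_P − v_S) = Δt · (6.67·3.53)/(6.67−3.53) ≈ 7.4984·Δt.
So d_A = 113.87, d_B = 89.32, d_C = 22.68 km.
Circle about each station: (x + 83.6)² + (y − 29.0)² = 113.87²; (x + 27.8)² + (y + 9.3)² = 89.32²; (x − 47.1)² + (y − 56.7)² = 22.68².
Subtracting the A equation from the B and C equations removes the quadratic terms:
111.6 x − 76.6 y = -1982.32
261.4 x + 55.4 y = 10055.33
Solving the 2×2 system: x ≈ 25.2, y ≈ 62.6 km.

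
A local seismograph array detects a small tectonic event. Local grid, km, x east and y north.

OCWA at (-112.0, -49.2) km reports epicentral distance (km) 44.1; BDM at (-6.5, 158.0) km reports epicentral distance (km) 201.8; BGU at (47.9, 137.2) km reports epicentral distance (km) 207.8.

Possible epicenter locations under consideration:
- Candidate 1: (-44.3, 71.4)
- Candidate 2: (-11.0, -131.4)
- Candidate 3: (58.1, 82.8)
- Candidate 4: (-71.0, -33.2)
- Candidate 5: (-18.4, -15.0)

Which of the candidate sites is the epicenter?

For each candidate, compare |candidate − station| to the reported distance:
Candidate 1: residuals OCWA 94.2, BDM 107.3, BGU 94.5 → max 107.3 km
Candidate 2: residuals OCWA 86.1, BDM 87.6, BGU 67.2 → max 87.6 km
Candidate 3: residuals OCWA 171.2, BDM 102.7, BGU 152.5 → max 171.2 km
Candidate 4: residuals OCWA 0.1, BDM 0.0, BGU 0.0 → max 0.1 km
Candidate 5: residuals OCWA 55.6, BDM 28.4, BGU 41.8 → max 55.6 km
Only Candidate 4 has all residuals ≈ 0.

Candidate 4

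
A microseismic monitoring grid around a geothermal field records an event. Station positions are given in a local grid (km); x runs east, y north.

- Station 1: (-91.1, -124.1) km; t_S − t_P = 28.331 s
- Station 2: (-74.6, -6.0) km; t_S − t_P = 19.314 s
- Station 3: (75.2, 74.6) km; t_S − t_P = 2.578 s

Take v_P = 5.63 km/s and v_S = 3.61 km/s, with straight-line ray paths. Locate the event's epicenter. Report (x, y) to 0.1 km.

Distance from S−P lag: d = Δt · v_P v_S / (v_P − v_S) = Δt · (5.63·3.61)/(5.63−3.61) ≈ 10.0615·Δt.
So d_Station 1 = 285.05, d_Station 2 = 194.33, d_Station 3 = 25.94 km.
Circle about each station: (x + 91.1)² + (y + 124.1)² = 285.05²; (x + 74.6)² + (y + 6.0)² = 194.33²; (x − 75.2)² + (y − 74.6)² = 25.94².
Subtracting the Station 1 equation from the Station 2 and Station 3 equations removes the quadratic terms:
33.0 x + 236.2 y = 25390.49
332.6 x + 397.4 y = 68100.80
Solving the 2×2 system: x ≈ 91.6, y ≈ 94.7 km.

91.6 km east, 94.7 km north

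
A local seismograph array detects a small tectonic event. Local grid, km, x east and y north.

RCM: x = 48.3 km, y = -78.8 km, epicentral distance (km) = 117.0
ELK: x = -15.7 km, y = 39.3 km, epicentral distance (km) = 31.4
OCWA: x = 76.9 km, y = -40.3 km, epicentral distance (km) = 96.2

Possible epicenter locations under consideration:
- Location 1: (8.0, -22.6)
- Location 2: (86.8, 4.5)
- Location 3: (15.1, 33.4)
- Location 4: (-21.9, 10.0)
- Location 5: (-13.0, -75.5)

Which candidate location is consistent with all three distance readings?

For each candidate, compare |candidate − station| to the reported distance:
Location 1: residuals RCM 47.8, ELK 34.9, OCWA 25.1 → max 47.8 km
Location 2: residuals RCM 25.2, ELK 76.8, OCWA 50.3 → max 76.8 km
Location 3: residuals RCM 0.0, ELK 0.0, OCWA 0.0 → max 0.0 km
Location 4: residuals RCM 3.8, ELK 1.5, OCWA 14.7 → max 14.7 km
Location 5: residuals RCM 55.6, ELK 83.4, OCWA 0.3 → max 83.4 km
Only Location 3 has all residuals ≈ 0.

Location 3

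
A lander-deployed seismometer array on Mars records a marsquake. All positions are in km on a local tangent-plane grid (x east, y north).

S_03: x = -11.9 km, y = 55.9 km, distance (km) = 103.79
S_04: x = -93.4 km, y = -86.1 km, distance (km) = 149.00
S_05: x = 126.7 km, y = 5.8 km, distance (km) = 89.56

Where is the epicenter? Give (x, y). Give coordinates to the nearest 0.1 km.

45.0 km east, -30.9 km north

Circle about each station: (x + 11.9)² + (y − 55.9)² = 103.79²; (x + 93.4)² + (y + 86.1)² = 149.00²; (x − 126.7)² + (y − 5.8)² = 89.56².
Subtracting the S_03 equation from the S_04 and S_05 equations removes the quadratic terms:
-163.0 x − 284.0 y = 1441.71
277.2 x − 100.2 y = 15571.48
Solving the 2×2 system: x ≈ 45.0, y ≈ -30.9 km.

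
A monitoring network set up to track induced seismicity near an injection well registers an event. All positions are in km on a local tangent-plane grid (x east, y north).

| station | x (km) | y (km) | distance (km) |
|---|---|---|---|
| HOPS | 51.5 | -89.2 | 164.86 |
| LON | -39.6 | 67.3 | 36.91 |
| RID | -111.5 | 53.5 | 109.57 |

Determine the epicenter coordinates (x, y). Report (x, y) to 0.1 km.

Circle about each station: (x − 51.5)² + (y + 89.2)² = 164.86²; (x + 39.6)² + (y − 67.3)² = 36.91²; (x + 111.5)² + (y − 53.5)² = 109.57².
Subtracting the HOPS equation from the LON and RID equations removes the quadratic terms:
-182.2 x + 313.0 y = 21305.03
-326.0 x + 285.4 y = 19858.84
Solving the 2×2 system: x ≈ -2.7, y ≈ 66.5 km.

(-2.7, 66.5)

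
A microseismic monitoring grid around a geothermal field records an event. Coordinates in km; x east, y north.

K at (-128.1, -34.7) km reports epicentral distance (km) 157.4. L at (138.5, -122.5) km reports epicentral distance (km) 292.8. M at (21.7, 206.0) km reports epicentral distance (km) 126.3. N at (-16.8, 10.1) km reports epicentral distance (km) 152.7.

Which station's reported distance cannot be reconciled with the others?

N

Solve using three stations at a time. Using K, L, M (subtract circle equations pairwise → linear system) gives (x, y) ≈ (-49.7, 101.8).
Distances from that point to each station vs reported:
  K: calculated 157.4 vs reported 157.4 → residual 0.0 km
  L: calculated 292.8 vs reported 292.8 → residual 0.0 km
  M: calculated 126.3 vs reported 126.3 → residual 0.0 km
  N: calculated 97.4 vs reported 152.7 → residual 55.3 km
K, L, M are mutually consistent (residuals ≈ 0); N is off by 55.3 km.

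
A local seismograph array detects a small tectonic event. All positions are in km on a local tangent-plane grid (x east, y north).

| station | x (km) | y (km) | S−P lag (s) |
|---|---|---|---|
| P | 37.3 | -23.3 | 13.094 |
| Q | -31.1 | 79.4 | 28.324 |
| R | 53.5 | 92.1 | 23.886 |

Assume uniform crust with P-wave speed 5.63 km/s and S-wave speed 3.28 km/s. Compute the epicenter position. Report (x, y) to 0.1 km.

121.1 km east, -83.0 km north

Distance from S−P lag: d = Δt · v_P v_S / (v_P − v_S) = Δt · (5.63·3.28)/(5.63−3.28) ≈ 7.8580·Δt.
So d_P = 102.89, d_Q = 222.57, d_R = 187.70 km.
Circle about each station: (x − 37.3)² + (y + 23.3)² = 102.89²; (x + 31.1)² + (y − 79.4)² = 222.57²; (x − 53.5)² + (y − 92.1)² = 187.70².
Subtracting the P equation from the Q and R equations removes the quadratic terms:
-136.8 x + 205.4 y = -33613.66
32.4 x + 230.8 y = -15234.46
Solving the 2×2 system: x ≈ 121.1, y ≈ -83.0 km.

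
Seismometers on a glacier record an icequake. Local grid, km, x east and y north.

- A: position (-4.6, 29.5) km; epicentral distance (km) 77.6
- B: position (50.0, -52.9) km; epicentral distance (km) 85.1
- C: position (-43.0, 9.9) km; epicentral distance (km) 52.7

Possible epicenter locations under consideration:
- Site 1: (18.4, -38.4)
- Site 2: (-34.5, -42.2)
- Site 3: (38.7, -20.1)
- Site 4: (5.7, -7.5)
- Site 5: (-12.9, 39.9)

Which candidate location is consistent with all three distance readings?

Site 2

For each candidate, compare |candidate − station| to the reported distance:
Site 1: residuals A 5.9, B 50.3, C 25.4 → max 50.3 km
Site 2: residuals A 0.1, B 0.1, C 0.1 → max 0.1 km
Site 3: residuals A 11.8, B 50.4, C 34.3 → max 50.4 km
Site 4: residuals A 39.2, B 21.7, C 1.0 → max 39.2 km
Site 5: residuals A 64.3, B 27.0, C 10.2 → max 64.3 km
Only Site 2 has all residuals ≈ 0.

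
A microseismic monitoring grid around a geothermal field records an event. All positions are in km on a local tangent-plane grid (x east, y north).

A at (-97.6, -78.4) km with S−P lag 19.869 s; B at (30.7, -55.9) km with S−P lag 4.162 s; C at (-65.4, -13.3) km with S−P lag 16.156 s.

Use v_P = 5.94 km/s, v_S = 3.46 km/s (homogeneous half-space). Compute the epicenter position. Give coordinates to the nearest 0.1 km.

(64.1, -47.3)

Distance from S−P lag: d = Δt · v_P v_S / (v_P − v_S) = Δt · (5.94·3.46)/(5.94−3.46) ≈ 8.2873·Δt.
So d_A = 164.66, d_B = 34.49, d_C = 133.89 km.
Circle about each station: (x + 97.6)² + (y + 78.4)² = 164.66²; (x − 30.7)² + (y + 55.9)² = 34.49²; (x + 65.4)² + (y + 13.3)² = 133.89².
Subtracting the A equation from the B and C equations removes the quadratic terms:
256.6 x + 45.0 y = 14318.34
64.4 x + 130.2 y = -2031.89
Solving the 2×2 system: x ≈ 64.1, y ≈ -47.3 km.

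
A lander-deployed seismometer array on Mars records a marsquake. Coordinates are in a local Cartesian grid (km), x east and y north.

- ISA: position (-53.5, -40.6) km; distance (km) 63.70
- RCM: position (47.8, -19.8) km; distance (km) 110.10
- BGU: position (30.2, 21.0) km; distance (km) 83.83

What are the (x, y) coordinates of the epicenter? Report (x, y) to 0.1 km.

Circle about each station: (x + 53.5)² + (y + 40.6)² = 63.70²; (x − 47.8)² + (y + 19.8)² = 110.10²; (x − 30.2)² + (y − 21.0)² = 83.83².
Subtracting pairs of circle equations eliminates x²+y² and gives linear equations (the radical axes):
202.6 x + 41.6 y = -9898.05
167.4 x + 123.2 y = -6127.35
Solving the 2×2 system: x ≈ -53.6, y ≈ 23.1 km.

(-53.6, 23.1)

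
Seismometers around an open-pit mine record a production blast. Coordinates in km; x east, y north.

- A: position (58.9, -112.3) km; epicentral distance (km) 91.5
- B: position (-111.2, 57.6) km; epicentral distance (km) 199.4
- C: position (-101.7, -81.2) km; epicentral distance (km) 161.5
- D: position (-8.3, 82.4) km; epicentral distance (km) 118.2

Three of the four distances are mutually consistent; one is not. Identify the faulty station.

B

Solve using three stations at a time. Using A, C, D (subtract circle equations pairwise → linear system) gives (x, y) ≈ (48.3, -21.4).
Distances from that point to each station vs reported:
  A: calculated 91.5 vs reported 91.5 → residual 0.0 km
  B: calculated 178.0 vs reported 199.4 → residual 21.4 km
  C: calculated 161.5 vs reported 161.5 → residual 0.0 km
  D: calculated 118.2 vs reported 118.2 → residual 0.0 km
A, C, D are mutually consistent (residuals ≈ 0); B is off by 21.4 km.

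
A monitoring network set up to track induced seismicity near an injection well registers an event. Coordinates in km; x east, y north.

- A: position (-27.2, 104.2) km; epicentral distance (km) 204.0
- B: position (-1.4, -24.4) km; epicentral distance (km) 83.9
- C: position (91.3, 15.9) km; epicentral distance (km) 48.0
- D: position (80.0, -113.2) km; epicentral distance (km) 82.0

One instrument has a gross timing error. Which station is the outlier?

Solve using three stations at a time. Using B, C, D (subtract circle equations pairwise → linear system) gives (x, y) ≈ (82.2, -31.2).
Distances from that point to each station vs reported:
  A: calculated 174.1 vs reported 204.0 → residual 29.9 km
  B: calculated 83.9 vs reported 83.9 → residual 0.0 km
  C: calculated 48.0 vs reported 48.0 → residual 0.0 km
  D: calculated 82.0 vs reported 82.0 → residual 0.0 km
B, C, D are mutually consistent (residuals ≈ 0); A is off by 29.9 km.

A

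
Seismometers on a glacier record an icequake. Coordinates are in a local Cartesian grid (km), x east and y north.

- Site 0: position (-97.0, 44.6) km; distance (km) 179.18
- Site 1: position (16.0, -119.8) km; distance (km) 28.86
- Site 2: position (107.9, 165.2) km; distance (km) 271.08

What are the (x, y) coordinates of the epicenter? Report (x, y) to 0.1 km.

x ≈ 19.9 km, y ≈ -91.2 km

Circle about each station: (x + 97.0)² + (y − 44.6)² = 179.18²; (x − 16.0)² + (y + 119.8)² = 28.86²; (x − 107.9)² + (y − 165.2)² = 271.08².
Subtracting the Site 0 equation from the Site 1 and Site 2 equations removes the quadratic terms:
226.0 x − 328.8 y = 34482.45
409.8 x + 241.2 y = -13843.60
Solving the 2×2 system: x ≈ 19.9, y ≈ -91.2 km.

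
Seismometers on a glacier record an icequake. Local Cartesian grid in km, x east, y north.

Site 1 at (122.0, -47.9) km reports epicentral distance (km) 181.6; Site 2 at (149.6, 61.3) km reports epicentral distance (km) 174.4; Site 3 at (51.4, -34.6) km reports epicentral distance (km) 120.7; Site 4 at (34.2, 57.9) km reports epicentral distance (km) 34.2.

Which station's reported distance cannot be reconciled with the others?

Solve using three stations at a time. Using Site 1, Site 2, Site 3 (subtract circle equations pairwise → linear system) gives (x, y) ≈ (-24.8, 59.0).
Distances from that point to each station vs reported:
  Site 1: calculated 181.6 vs reported 181.6 → residual 0.0 km
  Site 2: calculated 174.4 vs reported 174.4 → residual 0.0 km
  Site 3: calculated 120.7 vs reported 120.7 → residual 0.0 km
  Site 4: calculated 59.0 vs reported 34.2 → residual 24.8 km
Site 1, Site 2, Site 3 are mutually consistent (residuals ≈ 0); Site 4 is off by 24.8 km.

Site 4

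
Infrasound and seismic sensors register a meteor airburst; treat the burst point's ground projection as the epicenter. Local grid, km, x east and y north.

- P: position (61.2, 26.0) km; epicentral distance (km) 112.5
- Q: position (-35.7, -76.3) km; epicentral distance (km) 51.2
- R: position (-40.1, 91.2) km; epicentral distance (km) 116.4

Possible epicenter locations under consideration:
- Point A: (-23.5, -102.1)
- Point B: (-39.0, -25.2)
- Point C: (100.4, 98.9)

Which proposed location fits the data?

Point B

For each candidate, compare |candidate − station| to the reported distance:
Point A: residuals P 41.1, Q 22.7, R 77.6 → max 77.6 km
Point B: residuals P 0.0, Q 0.0, R 0.0 → max 0.0 km
Point C: residuals P 29.7, Q 170.7, R 24.3 → max 170.7 km
Only Point B has all residuals ≈ 0.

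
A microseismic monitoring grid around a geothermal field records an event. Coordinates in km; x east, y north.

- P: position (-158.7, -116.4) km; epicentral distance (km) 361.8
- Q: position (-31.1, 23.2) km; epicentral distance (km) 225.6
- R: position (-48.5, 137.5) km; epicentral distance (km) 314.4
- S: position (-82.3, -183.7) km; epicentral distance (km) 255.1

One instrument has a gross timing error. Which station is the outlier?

Solve using three stations at a time. Using Q, R, S (subtract circle equations pairwise → linear system) gives (x, y) ≈ (158.5, -99.2).
Distances from that point to each station vs reported:
  P: calculated 317.6 vs reported 361.8 → residual 44.2 km
  Q: calculated 225.7 vs reported 225.6 → residual 0.1 km
  R: calculated 314.5 vs reported 314.4 → residual 0.1 km
  S: calculated 255.2 vs reported 255.1 → residual 0.1 km
Q, R, S are mutually consistent (residuals ≈ 0); P is off by 44.2 km.

P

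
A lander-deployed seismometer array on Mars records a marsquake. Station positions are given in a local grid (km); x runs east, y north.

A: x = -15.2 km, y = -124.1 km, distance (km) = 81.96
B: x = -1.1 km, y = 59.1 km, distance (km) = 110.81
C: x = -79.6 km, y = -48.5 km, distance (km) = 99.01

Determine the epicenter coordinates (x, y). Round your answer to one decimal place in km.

Circle about each station: (x + 15.2)² + (y + 124.1)² = 81.96²; (x + 1.1)² + (y − 59.1)² = 110.81²; (x + 79.6)² + (y + 48.5)² = 99.01².
Subtracting the A equation from the B and C equations removes the quadratic terms:
28.2 x + 366.4 y = -17699.24
-128.8 x + 151.2 y = -10028.98
Solving the 2×2 system: x ≈ 19.4, y ≈ -49.8 km.

(19.4, -49.8)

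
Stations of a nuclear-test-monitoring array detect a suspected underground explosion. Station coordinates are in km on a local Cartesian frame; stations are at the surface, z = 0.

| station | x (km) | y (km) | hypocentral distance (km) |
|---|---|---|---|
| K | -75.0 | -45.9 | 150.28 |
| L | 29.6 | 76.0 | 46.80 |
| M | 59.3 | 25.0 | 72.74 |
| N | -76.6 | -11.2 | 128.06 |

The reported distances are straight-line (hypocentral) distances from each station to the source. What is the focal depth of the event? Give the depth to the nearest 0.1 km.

z ≈ 43.6 km

Each station gives a sphere (x−x_i)² + (y−y_i)² + z² = d_i² (stations at z=0).
Subtracting the K sphere from L and M: z² cancels, leaving linear equations in x and y:
209.2 x + 243.8 y = 19314.19
268.6 x + 141.8 y = 13702.65
Solving: x ≈ 16.805, y ≈ 64.801 km (keep extra digits for the depth step; rounded: 16.8, 64.8).
Then from the K sphere: z² = 150.28² − (x + 75.0)² − (y + 45.9)² with x = 16.805, y = 64.801, so z ≈ 43.603 ≈ 43.6 km.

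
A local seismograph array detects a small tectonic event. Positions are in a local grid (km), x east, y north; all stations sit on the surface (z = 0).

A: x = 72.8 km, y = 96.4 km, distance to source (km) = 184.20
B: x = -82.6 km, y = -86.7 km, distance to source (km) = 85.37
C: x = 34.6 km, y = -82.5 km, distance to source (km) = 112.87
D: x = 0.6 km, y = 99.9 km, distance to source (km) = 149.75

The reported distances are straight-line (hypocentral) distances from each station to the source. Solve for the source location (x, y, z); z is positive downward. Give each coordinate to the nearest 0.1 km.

Each station gives a sphere (x−x_i)² + (y−y_i)² + z² = d_i² (stations at z=0).
Subtracting the A sphere from B and C: z² cancels, leaving linear equations in x and y:
-310.8 x − 366.2 y = 26388.45
-76.4 x − 357.8 y = 14600.61
Solving: x ≈ -49.204, y ≈ -30.300 km (keep extra digits for the depth step; rounded: -49.2, -30.3).
Then from the A sphere: z² = 184.20² − (x − 72.8)² − (y − 96.4)² with x = -49.204, y = -30.300, so z ≈ 54.697 ≈ 54.7 km.
Check against D (with the unrounded solution): distance 149.75 ≈ 149.75 km. ✓

(-49.2, -30.3, 54.7)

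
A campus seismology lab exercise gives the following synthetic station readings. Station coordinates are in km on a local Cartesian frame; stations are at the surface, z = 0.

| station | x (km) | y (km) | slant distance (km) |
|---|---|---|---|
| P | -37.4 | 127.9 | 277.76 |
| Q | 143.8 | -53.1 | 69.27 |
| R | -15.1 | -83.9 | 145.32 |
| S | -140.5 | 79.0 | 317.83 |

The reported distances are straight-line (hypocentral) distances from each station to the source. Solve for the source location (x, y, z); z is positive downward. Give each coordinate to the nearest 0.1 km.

x ≈ 120.8 km, y ≈ -94.8 km, depth ≈ 50.3 km

Each station gives a sphere (x−x_i)² + (y−y_i)² + z² = d_i² (stations at z=0).
Subtracting the P sphere from Q and R: z² cancels, leaving linear equations in x and y:
362.4 x − 362.0 y = 78093.16
44.6 x − 423.6 y = 45542.77
Solving: x ≈ 120.799, y ≈ -94.795 km (keep extra digits for the depth step; rounded: 120.8, -94.8).
Then from the P sphere: z² = 277.76² − (x + 37.4)² − (y − 127.9)² with x = 120.799, y = -94.795, so z ≈ 50.305 ≈ 50.3 km.
Check against S (with the unrounded solution): distance 317.82 ≈ 317.83 km. ✓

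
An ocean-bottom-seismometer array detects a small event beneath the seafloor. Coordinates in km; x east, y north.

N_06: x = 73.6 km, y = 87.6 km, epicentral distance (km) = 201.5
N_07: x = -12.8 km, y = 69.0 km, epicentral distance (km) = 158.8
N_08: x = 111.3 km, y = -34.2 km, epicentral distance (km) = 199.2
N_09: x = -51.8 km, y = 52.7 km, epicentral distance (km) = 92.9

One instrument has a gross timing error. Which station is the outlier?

Solve using three stations at a time. Using N_06, N_08, N_09 (subtract circle equations pairwise → linear system) gives (x, y) ≈ (-87.9, -32.9).
Distances from that point to each station vs reported:
  N_06: calculated 201.5 vs reported 201.5 → residual 0.0 km
  N_07: calculated 126.6 vs reported 158.8 → residual 32.2 km
  N_08: calculated 199.2 vs reported 199.2 → residual 0.0 km
  N_09: calculated 92.9 vs reported 92.9 → residual 0.0 km
N_06, N_08, N_09 are mutually consistent (residuals ≈ 0); N_07 is off by 32.2 km.

N_07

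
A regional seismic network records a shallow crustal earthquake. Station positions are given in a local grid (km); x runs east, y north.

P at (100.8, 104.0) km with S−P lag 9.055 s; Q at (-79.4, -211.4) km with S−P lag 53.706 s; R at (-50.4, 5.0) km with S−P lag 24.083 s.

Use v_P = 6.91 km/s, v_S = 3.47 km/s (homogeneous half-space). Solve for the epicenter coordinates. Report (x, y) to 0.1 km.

49.1 km east, 140.2 km north

Distance from S−P lag: d = Δt · v_P v_S / (v_P − v_S) = Δt · (6.91·3.47)/(6.91−3.47) ≈ 6.9703·Δt.
So d_P = 63.12, d_Q = 374.34, d_R = 167.86 km.
Circle about each station: (x − 100.8)² + (y − 104.0)² = 63.12²; (x + 79.4)² + (y + 211.4)² = 374.34²; (x + 50.4)² + (y − 5.0)² = 167.86².
Subtracting the P equation from the Q and R equations removes the quadratic terms:
-360.4 x − 630.8 y = -106128.62
-302.4 x − 198.0 y = -42604.33
Solving the 2×2 system: x ≈ 49.1, y ≈ 140.2 km.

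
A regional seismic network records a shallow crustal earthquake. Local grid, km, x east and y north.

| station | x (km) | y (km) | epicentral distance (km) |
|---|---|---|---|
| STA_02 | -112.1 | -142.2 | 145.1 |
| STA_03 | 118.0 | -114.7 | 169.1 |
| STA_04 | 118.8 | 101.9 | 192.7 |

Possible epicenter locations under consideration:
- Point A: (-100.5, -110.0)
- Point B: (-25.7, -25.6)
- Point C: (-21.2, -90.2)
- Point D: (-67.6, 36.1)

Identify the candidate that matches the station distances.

Point B

For each candidate, compare |candidate − station| to the reported distance:
Point A: residuals STA_02 110.9, STA_03 49.5, STA_04 112.2 → max 112.2 km
Point B: residuals STA_02 0.0, STA_03 0.0, STA_04 0.0 → max 0.0 km
Point C: residuals STA_02 40.4, STA_03 27.8, STA_04 45.0 → max 45.0 km
Point D: residuals STA_02 38.7, STA_03 70.0, STA_04 5.0 → max 70.0 km
Only Point B has all residuals ≈ 0.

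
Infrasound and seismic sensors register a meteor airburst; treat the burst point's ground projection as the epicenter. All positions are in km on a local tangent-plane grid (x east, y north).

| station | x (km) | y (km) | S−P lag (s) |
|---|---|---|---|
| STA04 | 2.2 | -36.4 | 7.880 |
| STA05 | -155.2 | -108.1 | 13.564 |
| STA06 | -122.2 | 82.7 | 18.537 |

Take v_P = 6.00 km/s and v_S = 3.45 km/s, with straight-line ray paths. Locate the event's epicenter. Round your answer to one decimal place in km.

-59.3 km east, -54.0 km north

Distance from S−P lag: d = Δt · v_P v_S / (v_P − v_S) = Δt · (6.00·3.45)/(6.00−3.45) ≈ 8.1176·Δt.
So d_STA04 = 63.97, d_STA05 = 110.11, d_STA06 = 150.48 km.
Circle about each station: (x − 2.2)² + (y + 36.4)² = 63.97²; (x + 155.2)² + (y + 108.1)² = 110.11²; (x + 122.2)² + (y − 82.7)² = 150.48².
Subtracting the STA04 equation from the STA05 and STA06 equations removes the quadratic terms:
-314.8 x − 143.4 y = 26410.80
-248.8 x + 238.2 y = 1890.26
Solving the 2×2 system: x ≈ -59.3, y ≈ -54.0 km.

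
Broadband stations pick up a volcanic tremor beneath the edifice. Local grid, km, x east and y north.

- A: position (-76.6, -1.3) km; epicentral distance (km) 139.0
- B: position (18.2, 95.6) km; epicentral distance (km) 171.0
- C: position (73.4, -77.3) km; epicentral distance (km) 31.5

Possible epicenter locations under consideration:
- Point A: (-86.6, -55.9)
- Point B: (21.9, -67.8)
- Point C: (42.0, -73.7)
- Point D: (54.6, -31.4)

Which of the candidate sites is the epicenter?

For each candidate, compare |candidate − station| to the reported distance:
Point A: residuals A 83.5, B 13.2, C 129.9 → max 129.9 km
Point B: residuals A 20.2, B 7.6, C 20.9 → max 20.9 km
Point C: residuals A 0.0, B 0.0, C 0.1 → max 0.1 km
Point D: residuals A 4.4, B 38.9, C 18.1 → max 38.9 km
Only Point C has all residuals ≈ 0.

Point C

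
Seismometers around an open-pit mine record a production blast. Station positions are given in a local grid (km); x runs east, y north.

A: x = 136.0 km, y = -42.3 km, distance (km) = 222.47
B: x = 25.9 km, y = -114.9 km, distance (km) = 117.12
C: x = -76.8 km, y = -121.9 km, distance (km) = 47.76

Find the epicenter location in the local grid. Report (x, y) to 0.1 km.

Circle about each station: (x − 136.0)² + (y + 42.3)² = 222.47²; (x − 25.9)² + (y + 114.9)² = 117.12²; (x + 76.8)² + (y + 121.9)² = 47.76².
Subtracting the A equation from the B and C equations removes the quadratic terms:
-220.2 x − 145.2 y = 29363.34
-425.6 x − 159.2 y = 47684.44
Solving the 2×2 system: x ≈ -84.1, y ≈ -74.7 km.

x ≈ -84.1 km, y ≈ -74.7 km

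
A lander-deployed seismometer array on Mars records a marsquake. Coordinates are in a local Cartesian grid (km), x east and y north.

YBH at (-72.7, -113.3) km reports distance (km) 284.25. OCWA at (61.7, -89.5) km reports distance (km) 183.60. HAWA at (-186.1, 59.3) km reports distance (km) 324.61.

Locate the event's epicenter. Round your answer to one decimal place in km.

Circle about each station: (x + 72.7)² + (y + 113.3)² = 284.25²; (x − 61.7)² + (y + 89.5)² = 183.60²; (x + 186.1)² + (y − 59.3)² = 324.61².
Subtracting the YBH equation from the OCWA and HAWA equations removes the quadratic terms:
268.8 x + 47.6 y = 40784.06
-226.8 x + 345.2 y = -4546.07
Solving the 2×2 system: x ≈ 138.0, y ≈ 77.5 km.

(138.0, 77.5)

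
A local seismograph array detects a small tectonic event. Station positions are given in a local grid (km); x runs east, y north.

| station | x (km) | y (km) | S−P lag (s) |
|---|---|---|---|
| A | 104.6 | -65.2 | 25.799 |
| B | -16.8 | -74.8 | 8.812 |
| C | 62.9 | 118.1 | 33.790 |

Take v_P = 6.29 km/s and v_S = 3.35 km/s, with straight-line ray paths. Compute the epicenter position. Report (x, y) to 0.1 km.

-79.9 km east, -77.5 km north

Distance from S−P lag: d = Δt · v_P v_S / (v_P − v_S) = Δt · (6.29·3.35)/(6.29−3.35) ≈ 7.1672·Δt.
So d_A = 184.91, d_B = 63.16, d_C = 242.18 km.
Circle about each station: (x − 104.6)² + (y + 65.2)² = 184.91²; (x + 16.8)² + (y + 74.8)² = 63.16²; (x − 62.9)² + (y − 118.1)² = 242.18².
Subtracting the A equation from the B and C equations removes the quadratic terms:
-242.8 x − 19.2 y = 20887.60
-83.4 x + 366.6 y = -21747.62
Solving the 2×2 system: x ≈ -79.9, y ≈ -77.5 km.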